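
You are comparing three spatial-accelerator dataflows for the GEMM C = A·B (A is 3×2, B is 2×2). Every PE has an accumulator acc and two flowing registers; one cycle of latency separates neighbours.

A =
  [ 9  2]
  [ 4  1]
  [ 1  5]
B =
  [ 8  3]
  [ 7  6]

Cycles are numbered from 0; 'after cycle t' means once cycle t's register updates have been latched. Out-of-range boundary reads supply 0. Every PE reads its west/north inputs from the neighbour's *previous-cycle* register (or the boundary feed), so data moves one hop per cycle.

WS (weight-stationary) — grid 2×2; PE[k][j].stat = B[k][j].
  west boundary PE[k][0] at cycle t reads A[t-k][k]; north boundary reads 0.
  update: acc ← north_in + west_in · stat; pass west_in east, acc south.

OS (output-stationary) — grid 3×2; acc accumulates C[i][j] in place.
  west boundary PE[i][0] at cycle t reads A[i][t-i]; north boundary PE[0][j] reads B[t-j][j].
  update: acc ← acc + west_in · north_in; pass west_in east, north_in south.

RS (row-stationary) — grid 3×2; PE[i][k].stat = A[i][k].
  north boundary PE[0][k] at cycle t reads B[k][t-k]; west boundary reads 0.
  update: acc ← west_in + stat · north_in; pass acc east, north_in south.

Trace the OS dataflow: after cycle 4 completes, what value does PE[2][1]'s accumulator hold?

Tracing OS — 3×2 array, target PE[2][1]:
  after 0 — PE[1][1] acc=0, pass-E 0, pass-S 0
  after 0 — PE[2][0] acc=0, pass-E 0, pass-S 0
  after 0 — PE[2][1] acc=0, pass-E 0, pass-S 0
  after 1 — PE[1][1] acc=0, pass-E 0, pass-S 0
  after 1 — PE[2][0] acc=0, pass-E 0, pass-S 0
  after 1 — PE[2][1] acc=0, pass-E 0, pass-S 0
  after 2 — PE[1][1] acc=12, pass-E 4, pass-S 3
  after 2 — PE[2][0] acc=8, pass-E 1, pass-S 8
  after 2 — PE[2][1] acc=0, pass-E 0, pass-S 0
  after 3 — PE[1][1] acc=18, pass-E 1, pass-S 6
  after 3 — PE[2][0] acc=43, pass-E 5, pass-S 7
  after 3 — PE[2][1] acc=3, pass-E 1, pass-S 3
  after 4 — PE[1][1] acc=18, pass-E 0, pass-S 0
  after 4 — PE[2][0] acc=43, pass-E 0, pass-S 0
  after 4 — PE[2][1] acc=33, pass-E 5, pass-S 6

PE[2][1].acc = 33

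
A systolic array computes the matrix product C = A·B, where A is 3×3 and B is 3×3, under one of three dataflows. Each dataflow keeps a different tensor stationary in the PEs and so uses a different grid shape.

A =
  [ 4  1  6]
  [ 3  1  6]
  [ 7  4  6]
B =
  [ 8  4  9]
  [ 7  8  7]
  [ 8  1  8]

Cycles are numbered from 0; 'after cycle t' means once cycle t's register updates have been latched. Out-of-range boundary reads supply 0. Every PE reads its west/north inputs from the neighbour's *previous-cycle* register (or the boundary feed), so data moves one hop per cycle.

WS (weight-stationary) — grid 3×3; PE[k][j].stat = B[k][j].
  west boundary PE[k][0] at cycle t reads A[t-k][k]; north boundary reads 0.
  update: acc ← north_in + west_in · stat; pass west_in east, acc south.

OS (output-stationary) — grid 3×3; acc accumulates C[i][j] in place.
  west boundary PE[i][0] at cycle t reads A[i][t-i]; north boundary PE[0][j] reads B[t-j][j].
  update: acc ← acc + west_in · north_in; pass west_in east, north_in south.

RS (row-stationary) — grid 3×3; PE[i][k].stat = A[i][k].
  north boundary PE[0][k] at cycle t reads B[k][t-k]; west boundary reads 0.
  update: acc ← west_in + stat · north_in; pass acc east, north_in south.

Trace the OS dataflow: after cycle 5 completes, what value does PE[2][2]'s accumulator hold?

OS (3×3). Following PE[2][2] plus its west/north inputs:
  step 0 · PE1,2: acc=0; fwd→0 fwd↓0
  step 0 · PE2,1: acc=0; fwd→0 fwd↓0
  step 0 · PE2,2: acc=0; fwd→0 fwd↓0
  step 1 · PE1,2: acc=0; fwd→0 fwd↓0
  step 1 · PE2,1: acc=0; fwd→0 fwd↓0
  step 1 · PE2,2: acc=0; fwd→0 fwd↓0
  step 2 · PE1,2: acc=0; fwd→0 fwd↓0
  step 2 · PE2,1: acc=0; fwd→0 fwd↓0
  step 2 · PE2,2: acc=0; fwd→0 fwd↓0
  step 3 · PE1,2: acc=27; fwd→3 fwd↓9
  step 3 · PE2,1: acc=28; fwd→7 fwd↓4
  step 3 · PE2,2: acc=0; fwd→0 fwd↓0
  step 4 · PE1,2: acc=34; fwd→1 fwd↓7
  step 4 · PE2,1: acc=60; fwd→4 fwd↓8
  step 4 · PE2,2: acc=63; fwd→7 fwd↓9
  step 5 · PE1,2: acc=82; fwd→6 fwd↓8
  step 5 · PE2,1: acc=66; fwd→6 fwd↓1
  step 5 · PE2,2: acc=91; fwd→4 fwd↓7

PE[2][2].acc = 91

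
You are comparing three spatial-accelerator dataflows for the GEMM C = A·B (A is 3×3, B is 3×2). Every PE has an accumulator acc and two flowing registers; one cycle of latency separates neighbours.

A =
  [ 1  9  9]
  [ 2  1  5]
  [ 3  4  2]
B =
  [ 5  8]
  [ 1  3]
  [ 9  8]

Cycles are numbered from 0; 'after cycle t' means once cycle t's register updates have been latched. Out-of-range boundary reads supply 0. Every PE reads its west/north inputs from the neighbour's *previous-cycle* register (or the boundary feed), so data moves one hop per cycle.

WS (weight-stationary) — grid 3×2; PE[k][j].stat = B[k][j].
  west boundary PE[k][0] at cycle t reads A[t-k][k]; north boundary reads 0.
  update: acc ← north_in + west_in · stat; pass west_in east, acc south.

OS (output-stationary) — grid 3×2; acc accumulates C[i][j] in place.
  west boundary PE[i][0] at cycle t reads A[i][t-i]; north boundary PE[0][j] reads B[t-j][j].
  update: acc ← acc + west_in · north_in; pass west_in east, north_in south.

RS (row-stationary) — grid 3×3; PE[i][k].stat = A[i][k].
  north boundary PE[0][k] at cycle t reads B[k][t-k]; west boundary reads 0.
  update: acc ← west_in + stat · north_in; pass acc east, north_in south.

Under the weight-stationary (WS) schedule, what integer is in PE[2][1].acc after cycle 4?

WS (3×2). Following PE[2][1] plus its west/north inputs:
  @0  [1,1]  acc 0  |  →0  ↓0
  @0  [2,0]  acc 0  |  →0  ↓0
  @0  [2,1]  acc 0  |  →0  ↓0
  @1  [1,1]  acc 0  |  →0  ↓0
  @1  [2,0]  acc 0  |  →0  ↓0
  @1  [2,1]  acc 0  |  →0  ↓0
  @2  [1,1]  acc 35  |  →9  ↓35
  @2  [2,0]  acc 95  |  →9  ↓95
  @2  [2,1]  acc 0  |  →0  ↓0
  @3  [1,1]  acc 19  |  →1  ↓19
  @3  [2,0]  acc 56  |  →5  ↓56
  @3  [2,1]  acc 107  |  →9  ↓107
  @4  [1,1]  acc 36  |  →4  ↓36
  @4  [2,0]  acc 37  |  →2  ↓37
  @4  [2,1]  acc 59  |  →5  ↓59

PE[2][1].acc = 59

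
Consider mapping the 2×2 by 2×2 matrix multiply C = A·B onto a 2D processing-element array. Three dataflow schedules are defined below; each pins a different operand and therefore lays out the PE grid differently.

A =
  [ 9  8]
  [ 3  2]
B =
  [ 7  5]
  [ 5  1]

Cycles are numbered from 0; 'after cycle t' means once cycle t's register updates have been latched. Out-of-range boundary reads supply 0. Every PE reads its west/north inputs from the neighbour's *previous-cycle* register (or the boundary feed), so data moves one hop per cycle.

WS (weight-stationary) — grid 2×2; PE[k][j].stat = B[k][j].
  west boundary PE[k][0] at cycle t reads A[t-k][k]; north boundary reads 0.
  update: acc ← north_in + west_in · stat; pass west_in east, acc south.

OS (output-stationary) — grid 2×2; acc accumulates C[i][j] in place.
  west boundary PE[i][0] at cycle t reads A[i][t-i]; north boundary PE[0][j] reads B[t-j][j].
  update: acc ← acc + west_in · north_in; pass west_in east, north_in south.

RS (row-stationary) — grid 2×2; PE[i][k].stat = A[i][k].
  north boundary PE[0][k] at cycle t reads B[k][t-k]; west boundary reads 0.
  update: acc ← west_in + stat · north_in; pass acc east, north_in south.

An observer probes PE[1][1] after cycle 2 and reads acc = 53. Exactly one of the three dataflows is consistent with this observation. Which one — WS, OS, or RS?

WS [2×2] PE[1][1] across cycles:
  t=0 PE[1][1]: acc=0 h=0 v=0
  t=1 PE[1][1]: acc=0 h=0 v=0
  t=2 PE[1][1]: acc=53 h=8 v=53
OS [2×2] PE[1][1] across cycles:
  t=0 PE[1][1]: acc=0 h=0 v=0
  t=1 PE[1][1]: acc=0 h=0 v=0
  t=2 PE[1][1]: acc=15 h=3 v=5
RS [2×2] PE[1][1] across cycles:
  t=0 PE[1][1]: acc=0 h=0 v=0
  t=1 PE[1][1]: acc=0 h=0 v=0
  t=2 PE[1][1]: acc=31 h=31 v=5

dataflow = WS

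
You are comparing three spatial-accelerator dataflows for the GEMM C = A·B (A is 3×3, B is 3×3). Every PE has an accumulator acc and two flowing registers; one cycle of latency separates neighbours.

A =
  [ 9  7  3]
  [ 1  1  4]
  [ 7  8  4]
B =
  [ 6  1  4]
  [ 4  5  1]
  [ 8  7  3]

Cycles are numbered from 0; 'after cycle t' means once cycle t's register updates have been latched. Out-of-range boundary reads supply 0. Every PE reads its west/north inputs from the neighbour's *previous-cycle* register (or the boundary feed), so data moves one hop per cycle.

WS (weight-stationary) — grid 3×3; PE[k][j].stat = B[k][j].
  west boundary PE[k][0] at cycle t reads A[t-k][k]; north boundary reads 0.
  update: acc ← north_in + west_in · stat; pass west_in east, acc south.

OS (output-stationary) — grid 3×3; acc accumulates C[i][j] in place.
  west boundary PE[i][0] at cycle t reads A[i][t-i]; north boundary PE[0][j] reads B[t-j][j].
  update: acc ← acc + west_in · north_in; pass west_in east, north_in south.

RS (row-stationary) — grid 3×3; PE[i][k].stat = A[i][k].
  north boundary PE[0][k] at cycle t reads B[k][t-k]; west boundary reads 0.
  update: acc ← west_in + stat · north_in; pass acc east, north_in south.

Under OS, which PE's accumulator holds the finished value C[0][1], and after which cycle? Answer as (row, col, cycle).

(row, col, cycle) = (0, 1, 3)

Under OS, C[0][1] lands at PE[0][1]:
  c0 r0c1: 0 / 0 / 0
  c1 r0c1: 9 / 9 / 1
  c2 r0c1: 44 / 7 / 5
  c3 r0c1: 65 / 3 / 7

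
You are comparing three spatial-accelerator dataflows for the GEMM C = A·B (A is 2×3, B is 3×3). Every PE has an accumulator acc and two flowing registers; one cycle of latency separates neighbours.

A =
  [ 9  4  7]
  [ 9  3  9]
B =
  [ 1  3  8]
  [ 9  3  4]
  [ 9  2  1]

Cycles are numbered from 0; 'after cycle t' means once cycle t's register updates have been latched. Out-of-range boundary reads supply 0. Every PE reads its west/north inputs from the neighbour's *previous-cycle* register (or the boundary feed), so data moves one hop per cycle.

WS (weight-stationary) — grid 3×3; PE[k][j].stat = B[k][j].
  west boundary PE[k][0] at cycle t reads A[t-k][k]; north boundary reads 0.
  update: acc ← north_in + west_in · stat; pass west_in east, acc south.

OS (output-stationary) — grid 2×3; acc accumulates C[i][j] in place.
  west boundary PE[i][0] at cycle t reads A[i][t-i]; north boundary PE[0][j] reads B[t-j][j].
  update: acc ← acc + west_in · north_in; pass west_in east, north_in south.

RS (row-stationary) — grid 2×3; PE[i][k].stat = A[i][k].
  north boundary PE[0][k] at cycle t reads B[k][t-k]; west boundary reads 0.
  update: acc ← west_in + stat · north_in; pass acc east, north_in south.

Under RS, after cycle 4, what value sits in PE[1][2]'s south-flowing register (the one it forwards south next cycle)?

RS 2×3: PE[1][2] cycle-by-cycle (with neighbour feeds):
  t=0 PE[0][2]: acc=0 h=0 v=0
  t=0 PE[1][1]: acc=0 h=0 v=0
  t=0 PE[1][2]: acc=0 h=0 v=0
  t=1 PE[0][2]: acc=0 h=0 v=0
  t=1 PE[1][1]: acc=0 h=0 v=0
  t=1 PE[1][2]: acc=0 h=0 v=0
  t=2 PE[0][2]: acc=108 h=108 v=9
  t=2 PE[1][1]: acc=36 h=36 v=9
  t=2 PE[1][2]: acc=0 h=0 v=0
  t=3 PE[0][2]: acc=53 h=53 v=2
  t=3 PE[1][1]: acc=36 h=36 v=3
  t=3 PE[1][2]: acc=117 h=117 v=9
  t=4 PE[0][2]: acc=95 h=95 v=1
  t=4 PE[1][1]: acc=84 h=84 v=4
  t=4 PE[1][2]: acc=54 h=54 v=2

register = 2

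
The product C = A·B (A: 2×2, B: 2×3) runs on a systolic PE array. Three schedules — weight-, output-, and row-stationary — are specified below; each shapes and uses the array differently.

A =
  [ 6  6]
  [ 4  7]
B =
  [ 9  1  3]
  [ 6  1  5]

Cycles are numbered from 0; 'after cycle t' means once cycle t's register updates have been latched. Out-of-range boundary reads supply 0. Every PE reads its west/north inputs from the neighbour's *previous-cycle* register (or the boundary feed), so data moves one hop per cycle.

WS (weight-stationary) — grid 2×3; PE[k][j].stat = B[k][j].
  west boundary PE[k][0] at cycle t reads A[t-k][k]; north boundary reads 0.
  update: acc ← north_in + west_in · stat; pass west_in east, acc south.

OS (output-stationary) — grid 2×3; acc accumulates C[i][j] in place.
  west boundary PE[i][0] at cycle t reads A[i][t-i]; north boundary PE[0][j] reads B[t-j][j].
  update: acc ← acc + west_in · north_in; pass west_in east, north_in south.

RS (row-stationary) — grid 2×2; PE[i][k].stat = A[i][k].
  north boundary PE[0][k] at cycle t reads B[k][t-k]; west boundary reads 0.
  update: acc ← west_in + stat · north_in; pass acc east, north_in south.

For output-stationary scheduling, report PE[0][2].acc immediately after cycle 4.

Tracing OS — 2×3 array, target PE[0][2]:
  cycle 0: PE[0][1] → acc 0, east 0, south 0
  cycle 0: PE[0][2] → acc 0, east 0, south 0
  cycle 1: PE[0][1] → acc 6, east 6, south 1
  cycle 1: PE[0][2] → acc 0, east 0, south 0
  cycle 2: PE[0][1] → acc 12, east 6, south 1
  cycle 2: PE[0][2] → acc 18, east 6, south 3
  cycle 3: PE[0][1] → acc 12, east 0, south 0
  cycle 3: PE[0][2] → acc 48, east 6, south 5
  cycle 4: PE[0][1] → acc 12, east 0, south 0
  cycle 4: PE[0][2] → acc 48, east 0, south 0

PE[0][2].acc = 48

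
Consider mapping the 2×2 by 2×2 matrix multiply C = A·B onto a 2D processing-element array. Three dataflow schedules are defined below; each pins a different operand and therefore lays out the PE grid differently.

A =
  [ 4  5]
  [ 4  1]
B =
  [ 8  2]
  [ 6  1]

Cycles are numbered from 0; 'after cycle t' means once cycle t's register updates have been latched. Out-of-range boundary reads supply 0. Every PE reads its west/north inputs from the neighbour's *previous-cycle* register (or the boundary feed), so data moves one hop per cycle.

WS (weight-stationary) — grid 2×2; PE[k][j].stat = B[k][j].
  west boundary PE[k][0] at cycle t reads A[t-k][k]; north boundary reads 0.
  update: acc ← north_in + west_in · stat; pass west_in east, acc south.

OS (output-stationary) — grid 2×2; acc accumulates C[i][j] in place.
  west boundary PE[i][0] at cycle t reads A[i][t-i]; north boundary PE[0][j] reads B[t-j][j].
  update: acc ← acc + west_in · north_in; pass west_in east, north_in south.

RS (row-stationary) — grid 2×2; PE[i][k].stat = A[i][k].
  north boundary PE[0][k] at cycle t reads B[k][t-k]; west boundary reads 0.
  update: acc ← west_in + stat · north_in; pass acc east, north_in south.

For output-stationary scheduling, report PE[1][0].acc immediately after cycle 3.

OS 2×2: PE[1][0] cycle-by-cycle (with neighbour feeds):
  @0  [0,0]  acc 32  |  →4  ↓8
  @0  [1,0]  acc 0  |  →0  ↓0
  @1  [0,0]  acc 62  |  →5  ↓6
  @1  [1,0]  acc 32  |  →4  ↓8
  @2  [0,0]  acc 62  |  →0  ↓0
  @2  [1,0]  acc 38  |  →1  ↓6
  @3  [0,0]  acc 62  |  →0  ↓0
  @3  [1,0]  acc 38  |  →0  ↓0

PE[1][0].acc = 38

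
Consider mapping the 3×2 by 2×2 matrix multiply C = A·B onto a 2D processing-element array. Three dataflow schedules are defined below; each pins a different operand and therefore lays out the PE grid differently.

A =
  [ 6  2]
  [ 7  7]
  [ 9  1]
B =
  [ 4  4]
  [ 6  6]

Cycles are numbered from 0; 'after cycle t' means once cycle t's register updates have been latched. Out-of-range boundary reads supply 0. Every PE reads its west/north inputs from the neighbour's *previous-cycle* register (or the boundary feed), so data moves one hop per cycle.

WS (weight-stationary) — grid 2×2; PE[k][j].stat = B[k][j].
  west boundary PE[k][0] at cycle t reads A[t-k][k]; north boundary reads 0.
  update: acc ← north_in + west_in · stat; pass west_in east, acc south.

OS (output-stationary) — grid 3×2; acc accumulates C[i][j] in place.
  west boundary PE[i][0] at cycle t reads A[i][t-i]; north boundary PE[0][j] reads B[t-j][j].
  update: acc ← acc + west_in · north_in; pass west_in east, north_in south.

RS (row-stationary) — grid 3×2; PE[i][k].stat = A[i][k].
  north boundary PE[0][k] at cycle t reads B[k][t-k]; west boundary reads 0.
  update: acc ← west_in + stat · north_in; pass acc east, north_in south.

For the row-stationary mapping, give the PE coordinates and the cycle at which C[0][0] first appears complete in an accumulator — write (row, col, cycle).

RS — PE[0][1] is where C[0][0] collects:
  t=0 PE[0][1]: acc=0 h=0 v=0
  t=1 PE[0][1]: acc=36 h=36 v=6

(row, col, cycle) = (0, 1, 1)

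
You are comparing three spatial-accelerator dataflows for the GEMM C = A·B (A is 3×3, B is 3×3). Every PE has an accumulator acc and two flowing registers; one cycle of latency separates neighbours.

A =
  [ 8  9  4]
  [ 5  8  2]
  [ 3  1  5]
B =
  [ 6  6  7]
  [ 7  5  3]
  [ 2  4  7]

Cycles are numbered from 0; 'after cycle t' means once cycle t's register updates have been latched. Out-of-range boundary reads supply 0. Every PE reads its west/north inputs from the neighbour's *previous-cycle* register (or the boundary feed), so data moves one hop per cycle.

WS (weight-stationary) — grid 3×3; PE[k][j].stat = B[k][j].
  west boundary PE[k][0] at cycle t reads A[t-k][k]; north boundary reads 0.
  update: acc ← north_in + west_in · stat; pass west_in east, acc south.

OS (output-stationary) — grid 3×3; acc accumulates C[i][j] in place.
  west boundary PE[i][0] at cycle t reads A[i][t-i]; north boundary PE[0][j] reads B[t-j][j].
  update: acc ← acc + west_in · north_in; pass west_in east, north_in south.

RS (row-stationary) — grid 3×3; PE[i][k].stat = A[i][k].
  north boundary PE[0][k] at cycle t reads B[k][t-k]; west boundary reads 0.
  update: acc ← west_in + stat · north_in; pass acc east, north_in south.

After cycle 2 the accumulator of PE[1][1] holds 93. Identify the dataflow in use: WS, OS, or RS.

— WS: 3×3; PE[1][1] trace:
  0: (1,1).acc=0  regs=<0,0>
  1: (1,1).acc=0  regs=<0,0>
  2: (1,1).acc=93  regs=<9,93>
— OS: 3×3; PE[1][1] trace:
  0: (1,1).acc=0  regs=<0,0>
  1: (1,1).acc=0  regs=<0,0>
  2: (1,1).acc=30  regs=<5,6>
— RS: 3×3; PE[1][1] trace:
  0: (1,1).acc=0  regs=<0,0>
  1: (1,1).acc=0  regs=<0,0>
  2: (1,1).acc=86  regs=<86,7>

dataflow = WS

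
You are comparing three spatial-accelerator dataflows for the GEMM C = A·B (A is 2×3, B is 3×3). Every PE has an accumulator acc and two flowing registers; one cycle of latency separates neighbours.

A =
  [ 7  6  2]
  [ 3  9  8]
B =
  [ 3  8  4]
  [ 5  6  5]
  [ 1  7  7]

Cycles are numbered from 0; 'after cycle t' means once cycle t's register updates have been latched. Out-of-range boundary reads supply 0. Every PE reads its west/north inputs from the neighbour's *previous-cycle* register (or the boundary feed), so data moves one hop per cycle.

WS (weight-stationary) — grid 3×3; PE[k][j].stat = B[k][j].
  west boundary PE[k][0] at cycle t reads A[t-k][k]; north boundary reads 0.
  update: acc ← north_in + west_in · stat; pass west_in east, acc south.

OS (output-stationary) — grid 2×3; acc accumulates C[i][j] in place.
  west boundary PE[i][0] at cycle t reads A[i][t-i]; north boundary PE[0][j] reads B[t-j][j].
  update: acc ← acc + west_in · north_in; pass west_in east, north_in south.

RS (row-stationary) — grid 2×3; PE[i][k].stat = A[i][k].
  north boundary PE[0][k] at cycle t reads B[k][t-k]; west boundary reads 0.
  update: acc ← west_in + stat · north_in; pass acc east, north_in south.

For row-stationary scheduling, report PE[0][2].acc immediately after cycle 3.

PE[0][2].acc = 106

Tracing RS — 2×3 array, target PE[0][2]:
  0: (0,1).acc=0  regs=<0,0>
  0: (0,2).acc=0  regs=<0,0>
  1: (0,1).acc=51  regs=<51,5>
  1: (0,2).acc=0  regs=<0,0>
  2: (0,1).acc=92  regs=<92,6>
  2: (0,2).acc=53  regs=<53,1>
  3: (0,1).acc=58  regs=<58,5>
  3: (0,2).acc=106  regs=<106,7>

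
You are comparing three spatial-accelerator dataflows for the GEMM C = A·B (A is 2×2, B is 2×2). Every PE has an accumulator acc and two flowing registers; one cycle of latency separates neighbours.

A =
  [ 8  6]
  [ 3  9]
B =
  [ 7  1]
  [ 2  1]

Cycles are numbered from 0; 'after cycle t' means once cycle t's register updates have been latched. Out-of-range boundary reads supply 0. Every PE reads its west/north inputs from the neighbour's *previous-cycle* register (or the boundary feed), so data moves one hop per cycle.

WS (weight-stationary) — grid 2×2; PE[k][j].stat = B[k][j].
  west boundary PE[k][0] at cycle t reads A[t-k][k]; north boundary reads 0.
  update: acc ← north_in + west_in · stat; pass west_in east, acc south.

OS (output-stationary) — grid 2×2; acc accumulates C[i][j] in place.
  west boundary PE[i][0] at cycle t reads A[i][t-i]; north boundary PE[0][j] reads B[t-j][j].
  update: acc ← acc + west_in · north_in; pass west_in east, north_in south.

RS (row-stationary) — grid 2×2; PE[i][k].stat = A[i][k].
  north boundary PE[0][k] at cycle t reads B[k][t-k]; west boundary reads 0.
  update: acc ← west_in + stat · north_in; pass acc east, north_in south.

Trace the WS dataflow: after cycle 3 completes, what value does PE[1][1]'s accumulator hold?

WS 2×2: PE[1][1] cycle-by-cycle (with neighbour feeds):
  t=0 PE[0][1]: acc=0 h=0 v=0
  t=0 PE[1][0]: acc=0 h=0 v=0
  t=0 PE[1][1]: acc=0 h=0 v=0
  t=1 PE[0][1]: acc=8 h=8 v=8
  t=1 PE[1][0]: acc=68 h=6 v=68
  t=1 PE[1][1]: acc=0 h=0 v=0
  t=2 PE[0][1]: acc=3 h=3 v=3
  t=2 PE[1][0]: acc=39 h=9 v=39
  t=2 PE[1][1]: acc=14 h=6 v=14
  t=3 PE[0][1]: acc=0 h=0 v=0
  t=3 PE[1][0]: acc=0 h=0 v=0
  t=3 PE[1][1]: acc=12 h=9 v=12

PE[1][1].acc = 12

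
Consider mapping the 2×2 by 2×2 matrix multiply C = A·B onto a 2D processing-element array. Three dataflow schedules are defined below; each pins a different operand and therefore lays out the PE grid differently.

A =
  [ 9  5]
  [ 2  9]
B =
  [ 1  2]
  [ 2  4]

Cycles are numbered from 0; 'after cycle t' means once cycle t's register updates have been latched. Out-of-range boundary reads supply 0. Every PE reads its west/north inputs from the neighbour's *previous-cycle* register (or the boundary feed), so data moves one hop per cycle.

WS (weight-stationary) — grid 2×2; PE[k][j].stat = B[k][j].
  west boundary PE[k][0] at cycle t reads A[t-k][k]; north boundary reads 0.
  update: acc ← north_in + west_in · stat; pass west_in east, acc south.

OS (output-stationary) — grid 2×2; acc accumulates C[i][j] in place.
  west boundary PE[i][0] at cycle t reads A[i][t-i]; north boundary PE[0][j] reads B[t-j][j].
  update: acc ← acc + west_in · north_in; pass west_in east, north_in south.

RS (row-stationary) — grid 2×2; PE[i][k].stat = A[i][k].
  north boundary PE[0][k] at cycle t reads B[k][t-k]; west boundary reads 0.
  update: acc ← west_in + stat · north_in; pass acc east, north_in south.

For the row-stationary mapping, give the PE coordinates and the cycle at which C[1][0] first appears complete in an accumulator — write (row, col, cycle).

(row, col, cycle) = (1, 1, 2)

RS — PE[1][1] is where C[1][0] collects:
  after 0 — PE[1][1] acc=0, pass-E 0, pass-S 0
  after 1 — PE[1][1] acc=0, pass-E 0, pass-S 0
  after 2 — PE[1][1] acc=20, pass-E 20, pass-S 2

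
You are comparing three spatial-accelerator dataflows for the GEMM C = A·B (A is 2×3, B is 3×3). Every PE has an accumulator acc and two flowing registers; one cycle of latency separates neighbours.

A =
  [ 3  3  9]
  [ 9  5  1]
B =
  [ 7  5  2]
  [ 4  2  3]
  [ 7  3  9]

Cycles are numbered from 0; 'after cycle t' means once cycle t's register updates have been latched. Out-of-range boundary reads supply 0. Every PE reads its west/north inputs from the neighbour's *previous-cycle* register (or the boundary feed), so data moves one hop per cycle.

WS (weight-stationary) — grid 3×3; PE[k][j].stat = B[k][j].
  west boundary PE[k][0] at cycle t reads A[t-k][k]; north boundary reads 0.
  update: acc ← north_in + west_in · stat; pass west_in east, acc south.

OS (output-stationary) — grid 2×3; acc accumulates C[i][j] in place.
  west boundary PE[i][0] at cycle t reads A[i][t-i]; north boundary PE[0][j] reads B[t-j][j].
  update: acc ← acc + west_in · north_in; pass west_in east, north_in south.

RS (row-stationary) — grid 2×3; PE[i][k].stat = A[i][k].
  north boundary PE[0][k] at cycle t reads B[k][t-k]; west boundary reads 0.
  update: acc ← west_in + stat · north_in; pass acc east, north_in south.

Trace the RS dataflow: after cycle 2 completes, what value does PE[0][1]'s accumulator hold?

PE[0][1].acc = 21

RS on a 2×3 grid — tracing PE[0][1] and its feeders:
  step 0 · PE0,0: acc=21; fwd→21 fwd↓7
  step 0 · PE0,1: acc=0; fwd→0 fwd↓0
  step 1 · PE0,0: acc=15; fwd→15 fwd↓5
  step 1 · PE0,1: acc=33; fwd→33 fwd↓4
  step 2 · PE0,0: acc=6; fwd→6 fwd↓2
  step 2 · PE0,1: acc=21; fwd→21 fwd↓2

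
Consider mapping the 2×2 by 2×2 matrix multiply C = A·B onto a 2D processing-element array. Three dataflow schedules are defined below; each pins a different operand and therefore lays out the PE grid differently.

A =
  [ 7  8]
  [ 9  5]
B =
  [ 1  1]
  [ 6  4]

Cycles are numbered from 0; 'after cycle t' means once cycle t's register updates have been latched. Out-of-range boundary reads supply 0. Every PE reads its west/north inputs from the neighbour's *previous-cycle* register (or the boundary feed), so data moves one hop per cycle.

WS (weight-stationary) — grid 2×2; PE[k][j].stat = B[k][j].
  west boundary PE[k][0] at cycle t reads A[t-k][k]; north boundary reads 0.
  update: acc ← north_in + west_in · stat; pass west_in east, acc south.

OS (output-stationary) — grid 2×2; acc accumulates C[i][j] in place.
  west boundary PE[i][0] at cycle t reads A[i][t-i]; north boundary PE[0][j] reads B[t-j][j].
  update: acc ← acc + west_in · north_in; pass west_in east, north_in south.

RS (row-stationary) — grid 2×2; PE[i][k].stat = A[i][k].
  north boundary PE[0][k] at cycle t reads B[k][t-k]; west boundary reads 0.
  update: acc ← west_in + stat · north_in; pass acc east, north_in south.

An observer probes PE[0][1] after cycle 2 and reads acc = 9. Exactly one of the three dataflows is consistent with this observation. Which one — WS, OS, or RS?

dataflow = WS

Under WS (2×2), PE[0][1]:
  t=0 PE[0][1]: acc=0 h=0 v=0
  t=1 PE[0][1]: acc=7 h=7 v=7
  t=2 PE[0][1]: acc=9 h=9 v=9
Under OS (2×2), PE[0][1]:
  t=0 PE[0][1]: acc=0 h=0 v=0
  t=1 PE[0][1]: acc=7 h=7 v=1
  t=2 PE[0][1]: acc=39 h=8 v=4
Under RS (2×2), PE[0][1]:
  t=0 PE[0][1]: acc=0 h=0 v=0
  t=1 PE[0][1]: acc=55 h=55 v=6
  t=2 PE[0][1]: acc=39 h=39 v=4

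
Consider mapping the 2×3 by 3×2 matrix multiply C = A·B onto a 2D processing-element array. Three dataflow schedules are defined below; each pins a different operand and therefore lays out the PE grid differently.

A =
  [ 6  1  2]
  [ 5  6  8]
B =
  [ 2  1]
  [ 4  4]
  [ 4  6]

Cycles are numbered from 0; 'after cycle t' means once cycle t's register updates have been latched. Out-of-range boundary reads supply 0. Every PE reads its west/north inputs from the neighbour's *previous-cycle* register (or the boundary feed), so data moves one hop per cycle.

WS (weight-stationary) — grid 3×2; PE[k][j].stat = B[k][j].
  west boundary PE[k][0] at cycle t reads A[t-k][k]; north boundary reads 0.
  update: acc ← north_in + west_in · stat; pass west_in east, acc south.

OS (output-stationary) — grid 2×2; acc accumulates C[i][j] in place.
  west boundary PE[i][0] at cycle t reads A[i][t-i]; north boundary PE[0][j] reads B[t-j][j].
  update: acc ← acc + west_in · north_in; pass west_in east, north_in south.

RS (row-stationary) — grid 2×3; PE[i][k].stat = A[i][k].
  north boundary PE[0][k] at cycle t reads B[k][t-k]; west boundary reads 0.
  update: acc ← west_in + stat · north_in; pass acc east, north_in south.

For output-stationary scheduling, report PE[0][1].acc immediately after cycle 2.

PE[0][1].acc = 10

OS 2×2: PE[0][1] cycle-by-cycle (with neighbour feeds):
  c0 r0c0: 12 / 6 / 2
  c0 r0c1: 0 / 0 / 0
  c1 r0c0: 16 / 1 / 4
  c1 r0c1: 6 / 6 / 1
  c2 r0c0: 24 / 2 / 4
  c2 r0c1: 10 / 1 / 4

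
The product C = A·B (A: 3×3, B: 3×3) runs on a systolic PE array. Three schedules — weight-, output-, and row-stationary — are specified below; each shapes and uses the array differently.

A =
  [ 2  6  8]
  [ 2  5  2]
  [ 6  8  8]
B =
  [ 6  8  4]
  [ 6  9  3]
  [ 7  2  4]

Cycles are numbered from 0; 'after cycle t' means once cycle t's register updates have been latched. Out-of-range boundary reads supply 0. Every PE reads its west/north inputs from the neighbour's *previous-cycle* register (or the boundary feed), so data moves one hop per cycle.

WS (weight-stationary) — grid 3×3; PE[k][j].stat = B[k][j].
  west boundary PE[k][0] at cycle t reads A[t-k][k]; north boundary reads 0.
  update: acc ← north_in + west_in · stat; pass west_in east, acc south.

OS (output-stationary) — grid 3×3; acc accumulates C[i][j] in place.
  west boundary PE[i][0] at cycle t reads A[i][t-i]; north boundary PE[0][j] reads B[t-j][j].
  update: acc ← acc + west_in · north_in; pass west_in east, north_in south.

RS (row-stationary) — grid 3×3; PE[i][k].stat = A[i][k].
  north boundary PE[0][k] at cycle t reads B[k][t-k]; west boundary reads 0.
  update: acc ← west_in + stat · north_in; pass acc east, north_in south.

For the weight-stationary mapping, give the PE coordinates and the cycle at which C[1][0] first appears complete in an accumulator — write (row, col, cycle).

(row, col, cycle) = (2, 0, 3)

WS — PE[2][0] is where C[1][0] collects:
  [0] (2,0) acc=0 (h:0 v:0)
  [1] (2,0) acc=0 (h:0 v:0)
  [2] (2,0) acc=104 (h:8 v:104)
  [3] (2,0) acc=56 (h:2 v:56)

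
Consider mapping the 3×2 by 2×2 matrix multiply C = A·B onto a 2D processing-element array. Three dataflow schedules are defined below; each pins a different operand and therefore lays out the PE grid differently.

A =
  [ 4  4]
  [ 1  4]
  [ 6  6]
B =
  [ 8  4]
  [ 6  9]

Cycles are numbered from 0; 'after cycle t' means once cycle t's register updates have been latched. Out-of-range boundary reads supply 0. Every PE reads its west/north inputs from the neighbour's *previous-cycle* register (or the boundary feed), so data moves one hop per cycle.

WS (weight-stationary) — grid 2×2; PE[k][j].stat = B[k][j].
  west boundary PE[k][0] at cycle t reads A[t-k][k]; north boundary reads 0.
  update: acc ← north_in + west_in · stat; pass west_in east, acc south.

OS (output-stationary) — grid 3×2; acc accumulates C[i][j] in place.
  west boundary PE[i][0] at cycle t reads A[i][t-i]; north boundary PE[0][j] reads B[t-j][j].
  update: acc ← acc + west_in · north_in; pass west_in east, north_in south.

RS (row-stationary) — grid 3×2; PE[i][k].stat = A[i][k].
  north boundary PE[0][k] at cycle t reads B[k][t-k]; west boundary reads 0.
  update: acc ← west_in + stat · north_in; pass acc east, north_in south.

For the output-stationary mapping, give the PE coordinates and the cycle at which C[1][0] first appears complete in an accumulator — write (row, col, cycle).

(row, col, cycle) = (1, 0, 2)

OS: C[1][0] accumulates in PE[1][0]:
  [0] (1,0) acc=0 (h:0 v:0)
  [1] (1,0) acc=8 (h:1 v:8)
  [2] (1,0) acc=32 (h:4 v:6)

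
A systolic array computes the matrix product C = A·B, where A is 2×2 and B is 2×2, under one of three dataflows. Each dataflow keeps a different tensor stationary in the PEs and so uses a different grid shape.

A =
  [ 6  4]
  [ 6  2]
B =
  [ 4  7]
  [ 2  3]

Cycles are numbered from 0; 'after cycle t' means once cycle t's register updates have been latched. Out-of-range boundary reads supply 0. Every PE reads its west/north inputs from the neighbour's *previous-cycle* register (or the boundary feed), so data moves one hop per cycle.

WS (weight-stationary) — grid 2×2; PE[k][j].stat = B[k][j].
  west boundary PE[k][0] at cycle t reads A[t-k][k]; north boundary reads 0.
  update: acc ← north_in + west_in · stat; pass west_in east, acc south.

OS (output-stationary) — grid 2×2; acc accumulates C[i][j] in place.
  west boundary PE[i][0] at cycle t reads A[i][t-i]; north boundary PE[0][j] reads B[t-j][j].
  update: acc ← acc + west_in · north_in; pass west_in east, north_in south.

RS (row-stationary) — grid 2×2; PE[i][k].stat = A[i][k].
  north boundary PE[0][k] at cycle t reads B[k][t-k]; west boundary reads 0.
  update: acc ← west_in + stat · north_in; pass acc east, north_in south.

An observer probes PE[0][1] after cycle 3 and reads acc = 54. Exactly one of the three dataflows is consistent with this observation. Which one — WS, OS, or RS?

Under WS (2×2), PE[0][1]:
  after 0 — PE[0][1] acc=0, pass-E 0, pass-S 0
  after 1 — PE[0][1] acc=42, pass-E 6, pass-S 42
  after 2 — PE[0][1] acc=42, pass-E 6, pass-S 42
  after 3 — PE[0][1] acc=0, pass-E 0, pass-S 0
Under OS (2×2), PE[0][1]:
  after 0 — PE[0][1] acc=0, pass-E 0, pass-S 0
  after 1 — PE[0][1] acc=42, pass-E 6, pass-S 7
  after 2 — PE[0][1] acc=54, pass-E 4, pass-S 3
  after 3 — PE[0][1] acc=54, pass-E 0, pass-S 0
Under RS (2×2), PE[0][1]:
  after 0 — PE[0][1] acc=0, pass-E 0, pass-S 0
  after 1 — PE[0][1] acc=32, pass-E 32, pass-S 2
  after 2 — PE[0][1] acc=54, pass-E 54, pass-S 3
  after 3 — PE[0][1] acc=0, pass-E 0, pass-S 0

dataflow = OS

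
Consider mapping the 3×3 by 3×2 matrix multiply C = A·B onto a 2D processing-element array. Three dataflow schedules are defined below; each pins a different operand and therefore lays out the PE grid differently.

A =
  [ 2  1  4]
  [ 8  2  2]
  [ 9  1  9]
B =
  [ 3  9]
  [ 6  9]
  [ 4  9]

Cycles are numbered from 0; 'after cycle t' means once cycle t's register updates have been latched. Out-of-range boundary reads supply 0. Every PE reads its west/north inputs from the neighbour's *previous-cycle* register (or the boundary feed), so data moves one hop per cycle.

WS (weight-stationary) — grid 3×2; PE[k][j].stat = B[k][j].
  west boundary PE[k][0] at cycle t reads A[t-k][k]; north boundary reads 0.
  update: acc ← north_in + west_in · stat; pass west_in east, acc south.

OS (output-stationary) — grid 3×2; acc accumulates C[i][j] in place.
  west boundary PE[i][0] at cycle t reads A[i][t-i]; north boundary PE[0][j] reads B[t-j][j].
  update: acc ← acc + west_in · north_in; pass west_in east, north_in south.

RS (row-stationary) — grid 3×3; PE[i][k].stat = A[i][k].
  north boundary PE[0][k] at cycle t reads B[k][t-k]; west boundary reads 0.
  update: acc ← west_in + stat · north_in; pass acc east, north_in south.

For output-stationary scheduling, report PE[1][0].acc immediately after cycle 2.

PE[1][0].acc = 36

OS (3×2). Following PE[1][0] plus its west/north inputs:
  0: (0,0).acc=6  regs=<2,3>
  0: (1,0).acc=0  regs=<0,0>
  1: (0,0).acc=12  regs=<1,6>
  1: (1,0).acc=24  regs=<8,3>
  2: (0,0).acc=28  regs=<4,4>
  2: (1,0).acc=36  regs=<2,6>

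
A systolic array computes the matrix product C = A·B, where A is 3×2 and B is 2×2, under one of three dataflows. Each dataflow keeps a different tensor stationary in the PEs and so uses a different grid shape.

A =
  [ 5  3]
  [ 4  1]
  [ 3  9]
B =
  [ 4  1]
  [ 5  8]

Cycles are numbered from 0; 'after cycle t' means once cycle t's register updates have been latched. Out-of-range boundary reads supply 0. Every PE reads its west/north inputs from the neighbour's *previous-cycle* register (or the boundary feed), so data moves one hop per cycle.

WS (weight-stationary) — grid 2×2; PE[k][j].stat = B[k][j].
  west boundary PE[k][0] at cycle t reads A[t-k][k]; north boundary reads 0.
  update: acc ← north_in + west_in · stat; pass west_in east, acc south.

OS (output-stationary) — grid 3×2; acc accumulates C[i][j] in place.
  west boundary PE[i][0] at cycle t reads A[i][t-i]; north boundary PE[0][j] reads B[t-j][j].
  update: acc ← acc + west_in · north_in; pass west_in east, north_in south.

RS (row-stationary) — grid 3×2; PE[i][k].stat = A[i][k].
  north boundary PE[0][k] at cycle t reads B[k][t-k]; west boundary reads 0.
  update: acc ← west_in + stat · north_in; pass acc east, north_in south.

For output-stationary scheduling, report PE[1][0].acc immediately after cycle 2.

Tracing OS — 3×2 array, target PE[1][0]:
  @0  [0,0]  acc 20  |  →5  ↓4
  @0  [1,0]  acc 0  |  →0  ↓0
  @1  [0,0]  acc 35  |  →3  ↓5
  @1  [1,0]  acc 16  |  →4  ↓4
  @2  [0,0]  acc 35  |  →0  ↓0
  @2  [1,0]  acc 21  |  →1  ↓5

PE[1][0].acc = 21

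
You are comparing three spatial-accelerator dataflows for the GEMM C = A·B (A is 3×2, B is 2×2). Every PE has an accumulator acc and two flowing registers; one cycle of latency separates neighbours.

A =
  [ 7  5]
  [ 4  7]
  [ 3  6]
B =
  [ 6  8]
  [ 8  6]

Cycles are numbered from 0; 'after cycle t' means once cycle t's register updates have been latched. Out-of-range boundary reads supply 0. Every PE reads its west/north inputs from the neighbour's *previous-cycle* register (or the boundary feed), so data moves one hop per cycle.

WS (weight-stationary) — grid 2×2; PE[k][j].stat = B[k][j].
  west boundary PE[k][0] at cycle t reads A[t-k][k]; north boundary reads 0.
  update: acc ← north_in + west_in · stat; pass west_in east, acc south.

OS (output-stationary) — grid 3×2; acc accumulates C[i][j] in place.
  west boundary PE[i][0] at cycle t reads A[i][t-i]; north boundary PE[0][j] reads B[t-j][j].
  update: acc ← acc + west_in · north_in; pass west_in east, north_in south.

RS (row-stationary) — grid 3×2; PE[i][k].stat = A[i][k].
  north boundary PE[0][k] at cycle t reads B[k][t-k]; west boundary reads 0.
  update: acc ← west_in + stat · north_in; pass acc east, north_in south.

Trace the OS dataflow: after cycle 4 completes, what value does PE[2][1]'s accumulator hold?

PE[2][1].acc = 60

OS (3×2). Following PE[2][1] plus its west/north inputs:
  0: (1,1).acc=0  regs=<0,0>
  0: (2,0).acc=0  regs=<0,0>
  0: (2,1).acc=0  regs=<0,0>
  1: (1,1).acc=0  regs=<0,0>
  1: (2,0).acc=0  regs=<0,0>
  1: (2,1).acc=0  regs=<0,0>
  2: (1,1).acc=32  regs=<4,8>
  2: (2,0).acc=18  regs=<3,6>
  2: (2,1).acc=0  regs=<0,0>
  3: (1,1).acc=74  regs=<7,6>
  3: (2,0).acc=66  regs=<6,8>
  3: (2,1).acc=24  regs=<3,8>
  4: (1,1).acc=74  regs=<0,0>
  4: (2,0).acc=66  regs=<0,0>
  4: (2,1).acc=60  regs=<6,6>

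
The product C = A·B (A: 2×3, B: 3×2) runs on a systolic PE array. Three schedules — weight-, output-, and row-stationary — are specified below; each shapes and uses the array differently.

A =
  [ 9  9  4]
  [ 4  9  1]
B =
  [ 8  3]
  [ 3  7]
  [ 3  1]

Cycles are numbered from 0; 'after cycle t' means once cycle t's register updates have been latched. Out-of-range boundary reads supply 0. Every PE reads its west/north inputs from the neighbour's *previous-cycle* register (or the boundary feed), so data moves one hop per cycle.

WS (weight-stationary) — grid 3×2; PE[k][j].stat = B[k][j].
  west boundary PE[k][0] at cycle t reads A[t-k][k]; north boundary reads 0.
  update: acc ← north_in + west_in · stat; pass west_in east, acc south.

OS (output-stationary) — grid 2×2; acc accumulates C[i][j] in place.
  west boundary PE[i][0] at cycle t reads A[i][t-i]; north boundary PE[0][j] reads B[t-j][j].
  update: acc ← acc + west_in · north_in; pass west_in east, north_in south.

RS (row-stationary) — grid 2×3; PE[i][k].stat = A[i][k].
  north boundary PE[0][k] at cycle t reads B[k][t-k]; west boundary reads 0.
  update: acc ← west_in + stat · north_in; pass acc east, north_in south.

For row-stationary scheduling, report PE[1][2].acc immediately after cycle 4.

RS 2×3: PE[1][2] cycle-by-cycle (with neighbour feeds):
  t=0 PE[0][2]: acc=0 h=0 v=0
  t=0 PE[1][1]: acc=0 h=0 v=0
  t=0 PE[1][2]: acc=0 h=0 v=0
  t=1 PE[0][2]: acc=0 h=0 v=0
  t=1 PE[1][1]: acc=0 h=0 v=0
  t=1 PE[1][2]: acc=0 h=0 v=0
  t=2 PE[0][2]: acc=111 h=111 v=3
  t=2 PE[1][1]: acc=59 h=59 v=3
  t=2 PE[1][2]: acc=0 h=0 v=0
  t=3 PE[0][2]: acc=94 h=94 v=1
  t=3 PE[1][1]: acc=75 h=75 v=7
  t=3 PE[1][2]: acc=62 h=62 v=3
  t=4 PE[0][2]: acc=0 h=0 v=0
  t=4 PE[1][1]: acc=0 h=0 v=0
  t=4 PE[1][2]: acc=76 h=76 v=1

PE[1][2].acc = 76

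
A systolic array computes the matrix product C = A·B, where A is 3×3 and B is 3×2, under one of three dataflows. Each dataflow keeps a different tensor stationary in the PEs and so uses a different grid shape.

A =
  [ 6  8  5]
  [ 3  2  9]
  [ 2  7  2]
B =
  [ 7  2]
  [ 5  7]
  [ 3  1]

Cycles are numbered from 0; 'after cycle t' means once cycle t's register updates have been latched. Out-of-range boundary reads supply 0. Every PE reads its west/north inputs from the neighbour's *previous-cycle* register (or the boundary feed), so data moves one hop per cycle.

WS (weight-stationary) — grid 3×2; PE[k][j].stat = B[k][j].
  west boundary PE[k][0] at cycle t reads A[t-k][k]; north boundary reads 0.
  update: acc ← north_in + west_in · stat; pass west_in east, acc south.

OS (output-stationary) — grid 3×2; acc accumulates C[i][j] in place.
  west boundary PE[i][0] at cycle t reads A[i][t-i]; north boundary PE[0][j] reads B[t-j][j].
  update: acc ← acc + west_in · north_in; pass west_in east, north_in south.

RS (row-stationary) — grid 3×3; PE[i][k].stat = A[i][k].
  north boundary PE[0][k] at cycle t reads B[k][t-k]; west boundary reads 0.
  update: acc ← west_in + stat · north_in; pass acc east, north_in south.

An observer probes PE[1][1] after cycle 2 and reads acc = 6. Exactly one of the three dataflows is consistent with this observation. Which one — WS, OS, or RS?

dataflow = OS

WS [3×2] PE[1][1] across cycles:
  cycle 0: PE[1][1] → acc 0, east 0, south 0
  cycle 1: PE[1][1] → acc 0, east 0, south 0
  cycle 2: PE[1][1] → acc 68, east 8, south 68
OS [3×2] PE[1][1] across cycles:
  cycle 0: PE[1][1] → acc 0, east 0, south 0
  cycle 1: PE[1][1] → acc 0, east 0, south 0
  cycle 2: PE[1][1] → acc 6, east 3, south 2
RS [3×3] PE[1][1] across cycles:
  cycle 0: PE[1][1] → acc 0, east 0, south 0
  cycle 1: PE[1][1] → acc 0, east 0, south 0
  cycle 2: PE[1][1] → acc 31, east 31, south 5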